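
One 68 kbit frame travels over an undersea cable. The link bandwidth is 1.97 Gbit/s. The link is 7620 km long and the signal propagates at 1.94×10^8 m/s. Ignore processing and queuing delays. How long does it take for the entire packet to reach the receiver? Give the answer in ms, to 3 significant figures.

39.3 ms

L = 68000 bits.
Transmission delay = L/R = 68000 / 1970000000 = 0.0345178 ms.
Propagation delay = d/s = 7620000 m / 194000000 m/s = 39.2784 ms.
Total = 39.3 ms.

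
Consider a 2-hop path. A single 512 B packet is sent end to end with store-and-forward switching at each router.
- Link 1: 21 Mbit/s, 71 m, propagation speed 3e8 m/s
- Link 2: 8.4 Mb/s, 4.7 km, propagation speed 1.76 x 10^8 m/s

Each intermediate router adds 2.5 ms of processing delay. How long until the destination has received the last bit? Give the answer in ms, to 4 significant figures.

L = 512 × 8 = 4096 bits.
Transmission delays (L/R per hop): 0.195048, 0.487619 ms; sum = 0.682667 ms.
Propagation delays (d/s per hop): 0.000236667, 0.0267045 ms; sum = 0.0269412 ms.
Processing at 1 router(s): 1 × 2.5 ms = 2.5 ms.
End-to-end = 3.210 ms.

3.210 ms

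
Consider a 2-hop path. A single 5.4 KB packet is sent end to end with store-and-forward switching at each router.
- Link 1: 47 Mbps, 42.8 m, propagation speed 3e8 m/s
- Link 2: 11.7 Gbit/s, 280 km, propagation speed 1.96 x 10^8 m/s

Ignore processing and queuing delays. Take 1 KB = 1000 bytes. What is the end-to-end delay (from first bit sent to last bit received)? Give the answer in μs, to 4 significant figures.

2352 μs

L = 43200 bits.
Transmission delays (L/R per hop): 919.149, 3.69231 μs; sum = 922.841 μs.
Propagation delays (d/s per hop): 0.142667, 1428.57 μs; sum = 1428.71 μs.
End-to-end = 2352 μs.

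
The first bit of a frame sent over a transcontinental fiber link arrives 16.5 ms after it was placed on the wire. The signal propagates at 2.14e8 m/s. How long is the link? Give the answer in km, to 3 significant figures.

d = s × t_prop = 214000000 × 0.0165 = 3530 km.

3530 km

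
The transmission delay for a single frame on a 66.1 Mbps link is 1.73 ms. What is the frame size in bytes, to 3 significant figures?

14300 bytes

L = R × t_tx = 6.61e+07 b/s × 0.00173 s = 114353 bits.
In bytes: 114353 / 8 = 14300 bytes.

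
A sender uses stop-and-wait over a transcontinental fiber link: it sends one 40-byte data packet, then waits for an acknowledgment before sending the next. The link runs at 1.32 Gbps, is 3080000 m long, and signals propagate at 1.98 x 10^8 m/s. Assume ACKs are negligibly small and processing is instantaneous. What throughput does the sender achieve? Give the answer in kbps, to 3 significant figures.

10.3 kbps

t_tx = L/R = 320/1320000000 = 2.42424e-07 s.
t_prop = 3080000/198000000 = 0.0155556 s; RTT = 0.0311111 s.
Cycle = t_tx + RTT = 0.0311114 s.
Throughput = L / cycle = 320 / 0.0311114 = 10.3 kbps.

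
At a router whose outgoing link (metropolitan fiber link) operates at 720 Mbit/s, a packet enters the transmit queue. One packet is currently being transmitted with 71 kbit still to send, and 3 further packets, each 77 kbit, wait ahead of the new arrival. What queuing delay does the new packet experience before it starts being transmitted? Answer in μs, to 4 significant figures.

Each queued packet: L/R = 77000/720000000 = 106.944 μs.
3 queued → 320.833 μs.
Plus remaining 71000 bits of current packet: 98.6111 μs.
Queuing delay = 419.4 μs.

419.4 μs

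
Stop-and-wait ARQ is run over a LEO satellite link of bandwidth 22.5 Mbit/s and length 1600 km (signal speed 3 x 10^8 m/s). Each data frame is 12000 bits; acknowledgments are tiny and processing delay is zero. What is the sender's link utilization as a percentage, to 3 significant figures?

t_tx = L/R = 12000/22500000 = 0.000533333 s.
t_prop = 1600000/300000000 = 0.00533333 s; RTT = 0.0106667 s.
Cycle = t_tx + RTT = 0.0112 s.
Utilization = t_tx / cycle = 0.000533333/0.0112 = 4.76 %.

4.76 %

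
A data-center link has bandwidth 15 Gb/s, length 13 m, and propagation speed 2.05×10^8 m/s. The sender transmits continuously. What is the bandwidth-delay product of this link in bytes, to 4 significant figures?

Propagation delay = 13 / 2.05e+08 = 6.34146e-08 s.
BDP = R × t_prop = 15000000000 × 6.34146e-08 = 951.22 bits.
In bytes: 951.22/8 = 118.9 bytes.

118.9 bytes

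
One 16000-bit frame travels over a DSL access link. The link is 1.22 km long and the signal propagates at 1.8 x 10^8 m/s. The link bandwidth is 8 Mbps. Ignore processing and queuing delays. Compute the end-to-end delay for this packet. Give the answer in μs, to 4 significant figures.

Transmission delay = L/R = 16000 / 8000000 = 2000 μs.
Propagation delay = d/s = 1220 m / 180000000 m/s = 6.77778 μs.
Total = 2007 μs.

2007 μs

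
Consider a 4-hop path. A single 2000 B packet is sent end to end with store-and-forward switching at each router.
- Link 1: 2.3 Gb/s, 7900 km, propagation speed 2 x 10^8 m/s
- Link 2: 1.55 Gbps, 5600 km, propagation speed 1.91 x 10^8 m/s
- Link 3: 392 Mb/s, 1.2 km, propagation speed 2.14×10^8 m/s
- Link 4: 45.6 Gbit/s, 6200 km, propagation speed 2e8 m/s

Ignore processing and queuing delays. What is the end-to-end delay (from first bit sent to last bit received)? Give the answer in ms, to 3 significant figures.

L = 2000 × 8 = 16000 bits.
Transmission delays (L/R per hop): 0.00695652, 0.0103226, 0.0408163, 0.000350877 ms; sum = 0.0584463 ms.
Propagation delays (d/s per hop): 39.5, 29.3194, 0.00560748, 31 ms; sum = 99.825 ms.
End-to-end = 99.9 ms.

99.9 ms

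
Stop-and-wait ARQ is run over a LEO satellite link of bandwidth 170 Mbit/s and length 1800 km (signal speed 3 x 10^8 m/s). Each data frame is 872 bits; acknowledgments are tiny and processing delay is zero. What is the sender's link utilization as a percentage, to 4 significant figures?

t_tx = L/R = 872/170000000 = 5.12941e-06 s.
t_prop = 1800000/300000000 = 0.006 s; RTT = 0.012 s.
Cycle = t_tx + RTT = 0.0120051 s.
Utilization = t_tx / cycle = 5.12941e-06/0.0120051 = 0.04273 %.

0.04273 %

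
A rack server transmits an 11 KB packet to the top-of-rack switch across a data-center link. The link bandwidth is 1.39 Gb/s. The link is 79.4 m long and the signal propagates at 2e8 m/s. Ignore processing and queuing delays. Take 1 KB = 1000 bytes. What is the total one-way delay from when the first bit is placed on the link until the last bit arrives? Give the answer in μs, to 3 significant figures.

63.7 μs

L = 88000 bits.
Transmission delay = L/R = 88000 / 1390000000 = 63.3094 μs.
Propagation delay = d/s = 79.4 m / 200000000 m/s = 0.397 μs.
Total = 63.7 μs.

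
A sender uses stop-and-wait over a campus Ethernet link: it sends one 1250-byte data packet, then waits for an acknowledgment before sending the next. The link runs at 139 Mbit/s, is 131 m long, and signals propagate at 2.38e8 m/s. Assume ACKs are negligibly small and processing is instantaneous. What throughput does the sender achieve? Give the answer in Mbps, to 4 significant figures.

t_tx = L/R = 10000/139000000 = 7.19424e-05 s.
t_prop = 131/238000000 = 5.5042e-07 s; RTT = 1.10084e-06 s.
Cycle = t_tx + RTT = 7.30433e-05 s.
Throughput = L / cycle = 10000 / 7.30433e-05 = 136.9 Mbps.

136.9 Mbps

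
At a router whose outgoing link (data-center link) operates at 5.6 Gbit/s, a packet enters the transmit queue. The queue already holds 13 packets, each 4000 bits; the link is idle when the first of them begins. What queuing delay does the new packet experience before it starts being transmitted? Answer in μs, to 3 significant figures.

9.29 μs

Each queued packet: L/R = 4000/5600000000 = 0.714286 μs.
13 queued → 9.28571 μs.
Queuing delay = 9.29 μs.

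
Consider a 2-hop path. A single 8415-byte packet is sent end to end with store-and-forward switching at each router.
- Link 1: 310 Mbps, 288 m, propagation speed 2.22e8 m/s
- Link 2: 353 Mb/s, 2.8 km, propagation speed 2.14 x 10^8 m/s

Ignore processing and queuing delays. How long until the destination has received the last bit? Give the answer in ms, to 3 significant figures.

0.422 ms

L = 8415 × 8 = 67320 bits.
Transmission delays (L/R per hop): 0.217161, 0.190708 ms; sum = 0.40787 ms.
Propagation delays (d/s per hop): 0.0012973, 0.0130841 ms; sum = 0.0143814 ms.
End-to-end = 0.422 ms.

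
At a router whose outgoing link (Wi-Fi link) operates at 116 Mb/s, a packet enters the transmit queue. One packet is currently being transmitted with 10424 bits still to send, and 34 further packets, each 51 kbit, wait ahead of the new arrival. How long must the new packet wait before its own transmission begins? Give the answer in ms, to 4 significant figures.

Each queued packet: L/R = 51000/116000000 = 0.439655 ms.
34 queued → 14.9483 ms.
Plus remaining 10424 bits of current packet: 0.0898621 ms.
Queuing delay = 15.04 ms.

15.04 ms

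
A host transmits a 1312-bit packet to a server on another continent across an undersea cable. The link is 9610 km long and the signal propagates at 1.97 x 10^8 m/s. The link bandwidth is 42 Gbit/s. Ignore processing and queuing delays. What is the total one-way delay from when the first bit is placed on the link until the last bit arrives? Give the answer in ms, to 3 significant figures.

Transmission delay = L/R = 1312 / 42000000000 = 3.12381e-05 ms.
Propagation delay = d/s = 9610000 m / 197000000 m/s = 48.7817 ms.
Total = 48.8 ms.

48.8 ms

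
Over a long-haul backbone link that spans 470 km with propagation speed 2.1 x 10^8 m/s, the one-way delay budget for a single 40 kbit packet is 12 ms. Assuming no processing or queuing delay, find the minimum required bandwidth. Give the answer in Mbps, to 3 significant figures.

Propagation delay = 470000 / 210000000 = 2.2381 ms.
Transmission budget = 12 − 2.2381 = 9.7619 ms.
R ≥ L / t_tx = 40000 bits / 0.0097619 s = 4.10 Mbps.

4.10 Mbps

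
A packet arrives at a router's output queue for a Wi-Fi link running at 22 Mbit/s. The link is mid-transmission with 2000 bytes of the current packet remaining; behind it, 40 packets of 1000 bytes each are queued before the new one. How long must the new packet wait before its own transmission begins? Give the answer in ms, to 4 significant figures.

15.27 ms

Each queued packet: L/R = 8000/22000000 = 0.363636 ms.
40 queued → 14.5455 ms.
Plus remaining 16000 bits of current packet: 0.727273 ms.
Queuing delay = 15.27 ms.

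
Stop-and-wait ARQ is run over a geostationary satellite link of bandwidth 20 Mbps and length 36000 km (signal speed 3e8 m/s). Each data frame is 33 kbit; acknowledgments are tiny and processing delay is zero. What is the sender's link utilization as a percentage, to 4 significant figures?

0.6828 %

t_tx = L/R = 33000/20000000 = 0.00165 s.
t_prop = 36000000/300000000 = 0.12 s; RTT = 0.24 s.
Cycle = t_tx + RTT = 0.24165 s.
Utilization = t_tx / cycle = 0.00165/0.24165 = 0.6828 %.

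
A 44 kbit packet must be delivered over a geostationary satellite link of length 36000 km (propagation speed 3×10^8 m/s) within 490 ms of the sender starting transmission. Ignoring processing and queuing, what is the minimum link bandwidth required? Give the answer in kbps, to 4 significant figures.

Propagation delay = 36000000 / 300000000 = 120 ms.
Transmission budget = 490 − 120 = 370 ms.
R ≥ L / t_tx = 44000 bits / 0.37 s = 118.9 kbps.

118.9 kbps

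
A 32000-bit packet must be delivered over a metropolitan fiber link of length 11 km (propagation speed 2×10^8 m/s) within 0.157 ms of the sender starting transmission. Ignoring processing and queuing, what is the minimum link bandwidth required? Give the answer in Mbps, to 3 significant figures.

Propagation delay = 11000 / 200000000 = 0.055 ms.
Transmission budget = 0.157 − 0.055 = 0.102 ms.
R ≥ L / t_tx = 32000 bits / 0.000102 s = 314 Mbps.

314 Mbps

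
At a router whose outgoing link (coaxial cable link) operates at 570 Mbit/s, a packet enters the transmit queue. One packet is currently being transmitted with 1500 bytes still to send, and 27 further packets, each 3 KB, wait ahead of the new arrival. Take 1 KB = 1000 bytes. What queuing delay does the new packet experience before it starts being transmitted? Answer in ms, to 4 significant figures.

1.158 ms

Each queued packet: L/R = 24000/570000000 = 0.0421053 ms.
27 queued → 1.13684 ms.
Plus remaining 12000 bits of current packet: 0.0210526 ms.
Queuing delay = 1.158 ms.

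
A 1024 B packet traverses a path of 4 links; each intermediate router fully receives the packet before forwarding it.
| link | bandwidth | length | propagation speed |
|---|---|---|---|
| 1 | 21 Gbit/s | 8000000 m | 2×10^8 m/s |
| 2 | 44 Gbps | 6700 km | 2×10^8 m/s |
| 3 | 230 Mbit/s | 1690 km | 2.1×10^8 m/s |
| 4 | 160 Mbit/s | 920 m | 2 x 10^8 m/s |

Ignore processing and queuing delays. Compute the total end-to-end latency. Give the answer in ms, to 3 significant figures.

L = 1024 × 8 = 8192 bits.
Transmission delays (L/R per hop): 0.000390095, 0.000186182, 0.0356174, 0.0512 ms; sum = 0.0873937 ms.
Propagation delays (d/s per hop): 40, 33.5, 8.04762, 0.0046 ms; sum = 81.5522 ms.
End-to-end = 81.6 ms.

81.6 ms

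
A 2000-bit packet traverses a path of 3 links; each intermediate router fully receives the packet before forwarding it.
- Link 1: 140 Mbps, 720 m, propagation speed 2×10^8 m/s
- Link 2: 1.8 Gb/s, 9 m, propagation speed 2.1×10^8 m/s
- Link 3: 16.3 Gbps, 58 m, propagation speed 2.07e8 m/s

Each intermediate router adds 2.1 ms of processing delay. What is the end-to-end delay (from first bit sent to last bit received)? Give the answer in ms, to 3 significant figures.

Transmission delays (L/R per hop): 0.0142857, 0.00111111, 0.000122699 ms; sum = 0.0155195 ms.
Propagation delays (d/s per hop): 0.0036, 4.28571e-05, 0.000280193 ms; sum = 0.00392305 ms.
Processing at 2 router(s): 2 × 2.1 ms = 4.2 ms.
End-to-end = 4.22 ms.

4.22 ms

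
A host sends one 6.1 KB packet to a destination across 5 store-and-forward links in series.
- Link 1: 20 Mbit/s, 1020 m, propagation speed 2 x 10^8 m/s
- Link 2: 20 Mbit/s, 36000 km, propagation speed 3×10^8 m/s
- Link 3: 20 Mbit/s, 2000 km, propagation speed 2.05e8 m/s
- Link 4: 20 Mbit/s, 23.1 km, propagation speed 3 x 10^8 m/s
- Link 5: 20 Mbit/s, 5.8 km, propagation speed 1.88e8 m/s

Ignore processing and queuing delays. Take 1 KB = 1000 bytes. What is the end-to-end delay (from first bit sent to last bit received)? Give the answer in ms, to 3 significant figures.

L = 48800 bits.
Transmission delay per hop = L/R = 48800/20000000 = 2.44 ms; 5 hops → 12.2 ms.
Propagation delays (d/s per hop): 0.0051, 120, 9.7561, 0.077, 0.0308511 ms; sum = 129.869 ms.
End-to-end = 142 ms.

142 ms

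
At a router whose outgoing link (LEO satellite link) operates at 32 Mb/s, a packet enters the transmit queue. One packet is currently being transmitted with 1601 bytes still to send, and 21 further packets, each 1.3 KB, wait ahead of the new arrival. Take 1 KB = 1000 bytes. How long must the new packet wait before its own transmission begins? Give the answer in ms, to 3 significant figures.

Each queued packet: L/R = 10400/32000000 = 0.325 ms.
21 queued → 6.825 ms.
Plus remaining 12808 bits of current packet: 0.40025 ms.
Queuing delay = 7.23 ms.

7.23 ms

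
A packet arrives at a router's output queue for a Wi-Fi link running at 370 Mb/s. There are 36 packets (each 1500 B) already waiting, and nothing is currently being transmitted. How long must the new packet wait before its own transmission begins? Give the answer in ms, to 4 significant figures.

1.168 ms

Each queued packet: L/R = 12000/370000000 = 0.0324324 ms.
36 queued → 1.16757 ms.
Queuing delay = 1.168 ms.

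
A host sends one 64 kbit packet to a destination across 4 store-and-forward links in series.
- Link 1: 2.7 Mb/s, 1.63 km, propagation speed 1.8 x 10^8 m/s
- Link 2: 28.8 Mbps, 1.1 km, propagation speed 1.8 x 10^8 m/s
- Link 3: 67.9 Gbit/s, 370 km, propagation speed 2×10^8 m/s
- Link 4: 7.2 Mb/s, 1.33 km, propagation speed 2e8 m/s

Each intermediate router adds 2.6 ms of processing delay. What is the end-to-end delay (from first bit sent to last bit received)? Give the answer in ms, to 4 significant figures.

44.49 ms

L = 64000 bits.
Transmission delays (L/R per hop): 23.7037, 2.22222, 0.000942563, 8.88889 ms; sum = 34.8158 ms.
Propagation delays (d/s per hop): 0.00905556, 0.00611111, 1.85, 0.00665 ms; sum = 1.87182 ms.
Processing at 3 router(s): 3 × 2.6 ms = 7.8 ms.
End-to-end = 44.49 ms.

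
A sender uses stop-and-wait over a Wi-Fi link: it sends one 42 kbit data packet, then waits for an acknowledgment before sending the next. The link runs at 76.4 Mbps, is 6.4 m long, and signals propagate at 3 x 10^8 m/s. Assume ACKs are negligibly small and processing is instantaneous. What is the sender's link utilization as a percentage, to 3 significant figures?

100 %

t_tx = L/R = 42000/76400000 = 0.000549738 s.
t_prop = 6.4/300000000 = 2.13333e-08 s; RTT = 4.26667e-08 s.
Cycle = t_tx + RTT = 0.000549781 s.
Utilization = t_tx / cycle = 0.000549738/0.000549781 = 100 %.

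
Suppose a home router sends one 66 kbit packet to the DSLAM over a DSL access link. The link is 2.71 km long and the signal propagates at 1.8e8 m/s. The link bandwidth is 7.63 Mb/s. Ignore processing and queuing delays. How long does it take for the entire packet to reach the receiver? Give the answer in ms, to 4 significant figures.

L = 66000 bits.
Transmission delay = L/R = 66000 / 7630000 = 8.65007 ms.
Propagation delay = d/s = 2710 m / 180000000 m/s = 0.0150556 ms.
Total = 8.665 ms.

8.665 ms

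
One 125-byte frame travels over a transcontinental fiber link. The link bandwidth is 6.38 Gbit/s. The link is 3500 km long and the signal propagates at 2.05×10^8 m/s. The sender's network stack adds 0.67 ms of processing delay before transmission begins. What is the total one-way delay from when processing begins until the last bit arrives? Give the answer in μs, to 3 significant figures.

17700 μs

L = 125 × 8 = 1000 bits.
Transmission delay = L/R = 1000 / 6380000000 = 0.15674 μs.
Propagation delay = d/s = 3500000 m / 2.05e+08 m/s = 17073.2 μs.
Plus processing delay 0.67 ms = 670 μs.
Total = 17700 μs.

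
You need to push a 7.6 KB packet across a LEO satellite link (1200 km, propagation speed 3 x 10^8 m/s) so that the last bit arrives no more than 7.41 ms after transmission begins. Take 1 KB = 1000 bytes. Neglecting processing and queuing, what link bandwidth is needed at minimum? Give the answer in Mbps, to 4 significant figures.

17.83 Mbps

L = 60800 bits.
Propagation delay = 1200000 / 300000000 = 4 ms.
Transmission budget = 7.41 − 4 = 3.41 ms.
R ≥ L / t_tx = 60800 bits / 0.00341 s = 17.83 Mbps.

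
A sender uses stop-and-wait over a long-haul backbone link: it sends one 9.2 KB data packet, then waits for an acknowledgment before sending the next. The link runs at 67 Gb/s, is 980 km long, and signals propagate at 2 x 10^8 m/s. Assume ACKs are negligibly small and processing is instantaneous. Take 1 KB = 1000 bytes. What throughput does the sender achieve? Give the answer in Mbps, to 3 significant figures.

t_tx = L/R = 73600/67000000000 = 1.09851e-06 s.
t_prop = 980000/200000000 = 0.0049 s; RTT = 0.0098 s.
Cycle = t_tx + RTT = 0.0098011 s.
Throughput = L / cycle = 73600 / 0.0098011 = 7.51 Mbps.

7.51 Mbps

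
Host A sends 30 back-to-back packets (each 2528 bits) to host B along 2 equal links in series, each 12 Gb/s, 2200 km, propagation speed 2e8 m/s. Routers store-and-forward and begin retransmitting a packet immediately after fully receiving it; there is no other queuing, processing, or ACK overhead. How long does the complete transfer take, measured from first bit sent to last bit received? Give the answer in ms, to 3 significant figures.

Per-hop transmission t_tx = L/R = 2528/12000000000 = 0.000210667 ms.
Per-hop propagation t_prop = 2200000/200000000 = 11 ms.
Pipeline fill: first packet needs 2·t_tx to clear all hops; remaining 29 packets each add one t_tx.
Total = (2+30-1)·t_tx + 2·t_prop = 31·0.000210667 + 2·11 = 22.0 ms.

22.0 ms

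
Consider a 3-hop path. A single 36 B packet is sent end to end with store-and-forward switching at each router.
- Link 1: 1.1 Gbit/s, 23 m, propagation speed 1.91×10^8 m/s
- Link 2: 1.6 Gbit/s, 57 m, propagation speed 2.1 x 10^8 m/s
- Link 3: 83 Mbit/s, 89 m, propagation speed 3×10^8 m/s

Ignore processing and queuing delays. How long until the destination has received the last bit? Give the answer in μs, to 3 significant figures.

L = 36 × 8 = 288 bits.
Transmission delays (L/R per hop): 0.261818, 0.18, 3.46988 μs; sum = 3.9117 μs.
Propagation delays (d/s per hop): 0.120419, 0.271429, 0.296667 μs; sum = 0.688514 μs.
End-to-end = 4.60 μs.

4.60 μs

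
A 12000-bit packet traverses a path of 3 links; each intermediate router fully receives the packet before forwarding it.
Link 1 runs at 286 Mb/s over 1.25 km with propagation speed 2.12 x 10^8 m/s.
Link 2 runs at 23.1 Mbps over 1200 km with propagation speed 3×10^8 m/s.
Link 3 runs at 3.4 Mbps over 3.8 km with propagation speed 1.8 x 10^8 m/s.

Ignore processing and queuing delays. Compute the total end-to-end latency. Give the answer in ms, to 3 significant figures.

Transmission delays (L/R per hop): 0.041958, 0.519481, 3.52941 ms; sum = 4.09085 ms.
Propagation delays (d/s per hop): 0.00589623, 4, 0.0211111 ms; sum = 4.02701 ms.
End-to-end = 8.12 ms.

8.12 ms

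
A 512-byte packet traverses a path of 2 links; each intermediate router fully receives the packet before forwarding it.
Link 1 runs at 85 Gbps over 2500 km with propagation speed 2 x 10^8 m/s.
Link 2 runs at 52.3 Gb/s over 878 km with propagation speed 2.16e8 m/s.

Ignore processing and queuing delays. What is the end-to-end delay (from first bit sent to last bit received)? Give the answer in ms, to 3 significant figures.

L = 512 × 8 = 4096 bits.
Transmission delays (L/R per hop): 4.81882e-05, 7.83174e-05 ms; sum = 0.000126506 ms.
Propagation delays (d/s per hop): 12.5, 4.06481 ms; sum = 16.5648 ms.
End-to-end = 16.6 ms.

16.6 ms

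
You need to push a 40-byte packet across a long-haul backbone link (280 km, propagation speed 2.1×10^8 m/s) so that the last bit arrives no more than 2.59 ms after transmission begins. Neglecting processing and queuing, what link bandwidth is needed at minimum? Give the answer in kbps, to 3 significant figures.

255 kbps

L = 320 bits.
Propagation delay = 280000 / 210000000 = 1.33333 ms.
Transmission budget = 2.59 − 1.33333 = 1.25667 ms.
R ≥ L / t_tx = 320 bits / 0.00125667 s = 255 kbps.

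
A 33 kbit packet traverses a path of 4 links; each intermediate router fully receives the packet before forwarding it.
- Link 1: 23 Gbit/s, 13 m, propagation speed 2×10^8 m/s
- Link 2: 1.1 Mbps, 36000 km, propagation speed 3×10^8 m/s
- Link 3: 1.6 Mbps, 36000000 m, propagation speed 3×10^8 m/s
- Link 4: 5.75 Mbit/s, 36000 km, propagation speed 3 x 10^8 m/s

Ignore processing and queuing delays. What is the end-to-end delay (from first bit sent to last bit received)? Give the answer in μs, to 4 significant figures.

416400 μs

L = 33000 bits.
Transmission delays (L/R per hop): 1.43478, 30000, 20625, 5739.13 μs; sum = 56365.6 μs.
Propagation delays (d/s per hop): 0.065, 120000, 120000, 120000 μs; sum = 360000 μs.
End-to-end = 416400 μs.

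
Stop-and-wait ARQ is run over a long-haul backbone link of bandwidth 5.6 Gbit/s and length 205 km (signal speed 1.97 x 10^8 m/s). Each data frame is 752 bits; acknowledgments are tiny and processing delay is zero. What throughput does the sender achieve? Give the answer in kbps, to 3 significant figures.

361 kbps

t_tx = L/R = 752/5600000000 = 1.34286e-07 s.
t_prop = 205000/197000000 = 0.00104061 s; RTT = 0.00208122 s.
Cycle = t_tx + RTT = 0.00208135 s.
Throughput = L / cycle = 752 / 0.00208135 = 361 kbps.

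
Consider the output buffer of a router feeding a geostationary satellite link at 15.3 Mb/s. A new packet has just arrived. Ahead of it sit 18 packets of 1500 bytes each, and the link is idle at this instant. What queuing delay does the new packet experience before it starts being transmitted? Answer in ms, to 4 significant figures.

Each queued packet: L/R = 12000/15300000 = 0.784314 ms.
18 queued → 14.1176 ms.
Queuing delay = 14.12 ms.

14.12 ms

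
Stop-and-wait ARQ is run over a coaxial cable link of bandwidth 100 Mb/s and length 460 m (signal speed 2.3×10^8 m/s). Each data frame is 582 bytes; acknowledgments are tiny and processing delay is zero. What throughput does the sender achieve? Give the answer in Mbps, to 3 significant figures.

t_tx = L/R = 4656/100000000 = 4.656e-05 s.
t_prop = 460/2.3e+08 = 2e-06 s; RTT = 4e-06 s.
Cycle = t_tx + RTT = 5.056e-05 s.
Throughput = L / cycle = 4656 / 5.056e-05 = 92.1 Mbps.

92.1 Mbps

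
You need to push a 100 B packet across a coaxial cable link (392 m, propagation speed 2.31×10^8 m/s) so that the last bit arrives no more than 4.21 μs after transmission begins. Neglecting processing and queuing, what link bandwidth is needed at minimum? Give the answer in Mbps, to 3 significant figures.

L = 800 bits.
Propagation delay = 392 / 231000000 = 1.69697 μs.
Transmission budget = 4.21 − 1.69697 = 2.51303 μs.
R ≥ L / t_tx = 800 bits / 2.51303e-06 s = 318 Mbps.

318 Mbps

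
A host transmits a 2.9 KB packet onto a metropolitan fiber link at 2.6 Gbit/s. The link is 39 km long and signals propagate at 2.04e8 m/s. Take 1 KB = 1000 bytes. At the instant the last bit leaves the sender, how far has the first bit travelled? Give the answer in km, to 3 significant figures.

1.82 km

t_tx = L/R = 23200/2600000000 = 8.92308e-06 s.
Distance = s × t_tx = 204000000 × 8.92308e-06 = 1.82 km.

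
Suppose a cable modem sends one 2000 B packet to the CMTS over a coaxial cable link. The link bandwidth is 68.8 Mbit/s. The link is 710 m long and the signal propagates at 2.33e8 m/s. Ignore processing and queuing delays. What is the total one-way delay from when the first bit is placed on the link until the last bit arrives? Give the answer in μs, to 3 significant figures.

236 μs

L = 2000 × 8 = 16000 bits.
Transmission delay = L/R = 16000 / 68800000 = 232.558 μs.
Propagation delay = d/s = 710 m / 233000000 m/s = 3.04721 μs.
Total = 236 μs.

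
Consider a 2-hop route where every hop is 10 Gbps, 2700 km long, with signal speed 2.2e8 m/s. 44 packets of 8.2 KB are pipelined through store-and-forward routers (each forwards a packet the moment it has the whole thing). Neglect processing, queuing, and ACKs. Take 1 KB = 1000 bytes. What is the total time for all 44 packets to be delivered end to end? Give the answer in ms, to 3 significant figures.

Per-hop transmission t_tx = L/R = 65600/10000000000 = 0.00656 ms.
Per-hop propagation t_prop = 2700000/2.2e+08 = 12.2727 ms.
Pipeline fill: first packet needs 2·t_tx to clear all hops; remaining 43 packets each add one t_tx.
Total = (2+44-1)·t_tx + 2·t_prop = 45·0.00656 + 2·12.2727 = 24.8 ms.

24.8 ms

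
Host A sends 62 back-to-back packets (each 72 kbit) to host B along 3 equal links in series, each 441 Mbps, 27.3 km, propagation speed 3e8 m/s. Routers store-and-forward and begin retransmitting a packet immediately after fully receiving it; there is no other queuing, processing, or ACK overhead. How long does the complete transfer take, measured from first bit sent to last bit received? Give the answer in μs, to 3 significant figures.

10700 μs

Per-hop transmission t_tx = L/R = 72000/441000000 = 163.265 μs.
Per-hop propagation t_prop = 27300/300000000 = 91 μs.
Pipeline fill: first packet needs 3·t_tx to clear all hops; remaining 61 packets each add one t_tx.
Total = (3+62-1)·t_tx + 3·t_prop = 64·163.265 + 3·91 = 10700 μs.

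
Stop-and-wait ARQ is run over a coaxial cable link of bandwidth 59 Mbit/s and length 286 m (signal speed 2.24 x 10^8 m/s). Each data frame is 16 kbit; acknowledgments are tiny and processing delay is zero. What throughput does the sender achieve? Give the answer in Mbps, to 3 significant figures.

t_tx = L/R = 16000/59000000 = 0.000271186 s.
t_prop = 286/2.24e+08 = 1.27679e-06 s; RTT = 2.55357e-06 s.
Cycle = t_tx + RTT = 0.00027374 s.
Throughput = L / cycle = 16000 / 0.00027374 = 58.4 Mbps.

58.4 Mbps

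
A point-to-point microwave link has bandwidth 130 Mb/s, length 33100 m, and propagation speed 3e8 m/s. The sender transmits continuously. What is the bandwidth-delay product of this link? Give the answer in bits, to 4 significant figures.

14340 bits

Propagation delay = 33100 / 300000000 = 0.000110333 s.
BDP = R × t_prop = 130000000 × 0.000110333 = 14343.3 bits.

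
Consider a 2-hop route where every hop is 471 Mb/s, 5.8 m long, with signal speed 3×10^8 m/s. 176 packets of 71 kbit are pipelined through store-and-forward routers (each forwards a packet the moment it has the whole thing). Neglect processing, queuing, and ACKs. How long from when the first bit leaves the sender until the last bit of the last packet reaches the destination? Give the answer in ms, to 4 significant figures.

26.68 ms

Per-hop transmission t_tx = L/R = 71000/471000000 = 0.150743 ms.
Per-hop propagation t_prop = 5.8/300000000 = 1.93333e-05 ms.
Pipeline fill: first packet needs 2·t_tx to clear all hops; remaining 175 packets each add one t_tx.
Total = (2+176-1)·t_tx + 2·t_prop = 177·0.150743 + 2·1.93333e-05 = 26.68 ms.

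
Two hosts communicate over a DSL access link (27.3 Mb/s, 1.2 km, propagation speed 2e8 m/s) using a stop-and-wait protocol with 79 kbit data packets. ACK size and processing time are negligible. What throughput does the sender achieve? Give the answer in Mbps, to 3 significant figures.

t_tx = L/R = 79000/27300000 = 0.00289377 s.
t_prop = 1200/200000000 = 6e-06 s; RTT = 1.2e-05 s.
Cycle = t_tx + RTT = 0.00290577 s.
Throughput = L / cycle = 79000 / 0.00290577 = 27.2 Mbps.

27.2 Mbps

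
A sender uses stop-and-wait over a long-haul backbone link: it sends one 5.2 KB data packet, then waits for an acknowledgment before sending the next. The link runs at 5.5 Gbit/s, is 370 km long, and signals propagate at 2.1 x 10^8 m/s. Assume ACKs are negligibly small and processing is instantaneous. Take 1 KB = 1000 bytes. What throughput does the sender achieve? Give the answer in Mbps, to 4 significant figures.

t_tx = L/R = 41600/5500000000 = 7.56364e-06 s.
t_prop = 370000/210000000 = 0.0017619 s; RTT = 0.00352381 s.
Cycle = t_tx + RTT = 0.00353137 s.
Throughput = L / cycle = 41600 / 0.00353137 = 11.78 Mbps.

11.78 Mbps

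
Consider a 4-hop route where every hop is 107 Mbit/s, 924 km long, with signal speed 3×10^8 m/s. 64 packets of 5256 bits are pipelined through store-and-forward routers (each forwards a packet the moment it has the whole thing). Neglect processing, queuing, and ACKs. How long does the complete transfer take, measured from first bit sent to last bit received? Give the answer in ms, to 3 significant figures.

15.6 ms

Per-hop transmission t_tx = L/R = 5256/107000000 = 0.0491215 ms.
Per-hop propagation t_prop = 924000/300000000 = 3.08 ms.
Pipeline fill: first packet needs 4·t_tx to clear all hops; remaining 63 packets each add one t_tx.
Total = (4+64-1)·t_tx + 4·t_prop = 67·0.0491215 + 4·3.08 = 15.6 ms.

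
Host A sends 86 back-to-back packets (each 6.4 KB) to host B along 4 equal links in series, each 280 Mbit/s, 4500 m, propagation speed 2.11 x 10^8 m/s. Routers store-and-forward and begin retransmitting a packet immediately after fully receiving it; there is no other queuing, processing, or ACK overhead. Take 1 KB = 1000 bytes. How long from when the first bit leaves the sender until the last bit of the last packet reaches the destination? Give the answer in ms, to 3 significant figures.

Per-hop transmission t_tx = L/R = 51200/280000000 = 0.182857 ms.
Per-hop propagation t_prop = 4500/211000000 = 0.021327 ms.
Pipeline fill: first packet needs 4·t_tx to clear all hops; remaining 85 packets each add one t_tx.
Total = (4+86-1)·t_tx + 4·t_prop = 89·0.182857 + 4·0.021327 = 16.4 ms.

16.4 ms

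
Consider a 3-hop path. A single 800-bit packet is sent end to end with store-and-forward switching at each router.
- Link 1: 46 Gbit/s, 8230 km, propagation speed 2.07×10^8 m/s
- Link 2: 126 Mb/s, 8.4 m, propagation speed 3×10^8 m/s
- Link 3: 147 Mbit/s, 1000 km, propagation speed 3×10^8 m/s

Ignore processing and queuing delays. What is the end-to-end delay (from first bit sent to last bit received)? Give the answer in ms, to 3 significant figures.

Transmission delays (L/R per hop): 1.73913e-05, 0.00634921, 0.00544218 ms; sum = 0.0118088 ms.
Propagation delays (d/s per hop): 39.7585, 2.8e-05, 3.33333 ms; sum = 43.0918 ms.
End-to-end = 43.1 ms.

43.1 ms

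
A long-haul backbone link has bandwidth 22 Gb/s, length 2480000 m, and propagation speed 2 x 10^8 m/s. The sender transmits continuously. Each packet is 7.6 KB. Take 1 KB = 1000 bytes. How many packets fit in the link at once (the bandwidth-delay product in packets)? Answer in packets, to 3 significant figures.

Propagation delay = 2480000 / 200000000 = 0.0124 s.
BDP = R × t_prop = 22000000000 × 0.0124 = 272800000 bits.
In packets of 60800 bits: 4490 packets.

4490 packets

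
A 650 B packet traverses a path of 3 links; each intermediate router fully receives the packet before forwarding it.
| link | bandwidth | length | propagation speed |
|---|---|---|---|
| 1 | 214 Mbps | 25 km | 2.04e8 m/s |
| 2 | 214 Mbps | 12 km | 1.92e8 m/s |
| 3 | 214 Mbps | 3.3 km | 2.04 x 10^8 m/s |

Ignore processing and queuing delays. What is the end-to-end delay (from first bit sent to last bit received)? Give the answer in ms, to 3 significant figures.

L = 650 × 8 = 5200 bits.
Transmission delay per hop = L/R = 5200/214000000 = 0.0242991 ms; 3 hops → 0.0728972 ms.
Propagation delays (d/s per hop): 0.122549, 0.0625, 0.0161765 ms; sum = 0.201225 ms.
End-to-end = 0.274 ms.

0.274 ms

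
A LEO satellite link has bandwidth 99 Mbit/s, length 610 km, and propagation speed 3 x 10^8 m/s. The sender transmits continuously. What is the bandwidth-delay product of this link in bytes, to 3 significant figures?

Propagation delay = 610000 / 300000000 = 0.00203333 s.
BDP = R × t_prop = 99000000 × 0.00203333 = 201300 bits.
In bytes: 201300/8 = 25200 bytes.

25200 bytes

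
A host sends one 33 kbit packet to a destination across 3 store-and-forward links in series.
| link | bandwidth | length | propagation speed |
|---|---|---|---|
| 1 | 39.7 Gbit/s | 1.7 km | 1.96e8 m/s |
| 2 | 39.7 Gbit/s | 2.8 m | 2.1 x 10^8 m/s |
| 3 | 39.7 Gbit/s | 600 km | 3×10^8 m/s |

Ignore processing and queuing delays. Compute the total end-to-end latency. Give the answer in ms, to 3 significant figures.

2.01 ms

L = 33000 bits.
Transmission delay per hop = L/R = 33000/39700000000 = 0.000831234 ms; 3 hops → 0.0024937 ms.
Propagation delays (d/s per hop): 0.00867347, 1.33333e-05, 2 ms; sum = 2.00869 ms.
End-to-end = 2.01 ms.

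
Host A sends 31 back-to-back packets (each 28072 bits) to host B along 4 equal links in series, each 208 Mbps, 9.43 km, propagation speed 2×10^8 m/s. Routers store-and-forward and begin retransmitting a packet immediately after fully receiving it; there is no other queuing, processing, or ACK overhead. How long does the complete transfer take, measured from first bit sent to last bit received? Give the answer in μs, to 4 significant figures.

Per-hop transmission t_tx = L/R = 28072/208000000 = 134.962 μs.
Per-hop propagation t_prop = 9430/200000000 = 47.15 μs.
Pipeline fill: first packet needs 4·t_tx to clear all hops; remaining 30 packets each add one t_tx.
Total = (4+31-1)·t_tx + 4·t_prop = 34·134.962 + 4·47.15 = 4777 μs.

4777 μs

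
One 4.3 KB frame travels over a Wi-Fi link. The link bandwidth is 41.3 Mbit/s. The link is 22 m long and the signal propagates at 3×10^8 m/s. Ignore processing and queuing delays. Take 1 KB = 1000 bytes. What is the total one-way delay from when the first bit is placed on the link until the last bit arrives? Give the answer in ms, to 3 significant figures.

0.833 ms

L = 34400 bits.
Transmission delay = L/R = 34400 / 41300000 = 0.83293 ms.
Propagation delay = d/s = 22 m / 300000000 m/s = 7.33333e-05 ms.
Total = 0.833 ms.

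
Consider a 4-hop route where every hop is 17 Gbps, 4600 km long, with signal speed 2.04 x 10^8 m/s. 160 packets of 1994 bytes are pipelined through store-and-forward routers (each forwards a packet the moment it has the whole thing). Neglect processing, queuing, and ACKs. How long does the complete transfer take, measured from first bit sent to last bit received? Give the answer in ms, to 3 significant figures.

90.3 ms

Per-hop transmission t_tx = L/R = 15952/17000000000 = 0.000938353 ms.
Per-hop propagation t_prop = 4600000/204000000 = 22.549 ms.
Pipeline fill: first packet needs 4·t_tx to clear all hops; remaining 159 packets each add one t_tx.
Total = (4+160-1)·t_tx + 4·t_prop = 163·0.000938353 + 4·22.549 = 90.3 ms.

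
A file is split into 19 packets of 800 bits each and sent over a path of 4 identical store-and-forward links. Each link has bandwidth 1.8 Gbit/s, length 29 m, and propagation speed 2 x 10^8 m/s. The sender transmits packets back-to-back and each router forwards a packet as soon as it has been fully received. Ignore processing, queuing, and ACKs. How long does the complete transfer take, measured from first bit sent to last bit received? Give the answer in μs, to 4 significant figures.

Per-hop transmission t_tx = L/R = 800/1800000000 = 0.444444 μs.
Per-hop propagation t_prop = 29/200000000 = 0.145 μs.
Pipeline fill: first packet needs 4·t_tx to clear all hops; remaining 18 packets each add one t_tx.
Total = (4+19-1)·t_tx + 4·t_prop = 22·0.444444 + 4·0.145 = 10.36 μs.

10.36 μs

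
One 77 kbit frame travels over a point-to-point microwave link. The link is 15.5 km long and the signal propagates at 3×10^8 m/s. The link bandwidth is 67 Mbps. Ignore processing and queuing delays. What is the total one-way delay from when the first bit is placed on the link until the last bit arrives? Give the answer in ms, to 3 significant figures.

L = 77000 bits.
Transmission delay = L/R = 77000 / 67000000 = 1.14925 ms.
Propagation delay = d/s = 15500 m / 300000000 m/s = 0.0516667 ms.
Total = 1.20 ms.

1.20 ms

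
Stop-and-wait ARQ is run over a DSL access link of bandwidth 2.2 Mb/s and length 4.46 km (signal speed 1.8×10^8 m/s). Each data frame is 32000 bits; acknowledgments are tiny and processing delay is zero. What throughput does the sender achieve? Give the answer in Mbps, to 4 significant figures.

t_tx = L/R = 32000/2200000 = 0.0145455 s.
t_prop = 4460/180000000 = 2.47778e-05 s; RTT = 4.95556e-05 s.
Cycle = t_tx + RTT = 0.014595 s.
Throughput = L / cycle = 32000 / 0.014595 = 2.193 Mbps.

2.193 Mbps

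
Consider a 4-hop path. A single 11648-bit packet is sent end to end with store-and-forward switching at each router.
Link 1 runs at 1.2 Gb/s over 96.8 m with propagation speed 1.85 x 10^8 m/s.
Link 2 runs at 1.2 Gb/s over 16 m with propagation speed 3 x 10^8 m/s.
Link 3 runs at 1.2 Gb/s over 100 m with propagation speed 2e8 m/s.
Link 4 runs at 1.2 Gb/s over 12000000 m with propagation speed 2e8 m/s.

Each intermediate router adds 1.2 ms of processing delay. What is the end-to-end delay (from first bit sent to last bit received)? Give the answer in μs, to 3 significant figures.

Transmission delay per hop = L/R = 11648/1200000000 = 9.70667 μs; 4 hops → 38.8267 μs.
Propagation delays (d/s per hop): 0.523243, 0.0533333, 0.5, 60000 μs; sum = 60001.1 μs.
Processing at 3 router(s): 3 × 1.2 ms = 3600 μs.
End-to-end = 63600 μs.

63600 μs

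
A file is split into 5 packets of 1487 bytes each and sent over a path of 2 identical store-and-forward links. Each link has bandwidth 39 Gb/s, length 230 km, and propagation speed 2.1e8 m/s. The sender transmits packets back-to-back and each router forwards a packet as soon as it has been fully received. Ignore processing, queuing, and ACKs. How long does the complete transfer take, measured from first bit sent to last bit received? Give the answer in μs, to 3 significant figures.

Per-hop transmission t_tx = L/R = 11896/39000000000 = 0.305026 μs.
Per-hop propagation t_prop = 230000/210000000 = 1095.24 μs.
Pipeline fill: first packet needs 2·t_tx to clear all hops; remaining 4 packets each add one t_tx.
Total = (2+5-1)·t_tx + 2·t_prop = 6·0.305026 + 2·1095.24 = 2190 μs.

2190 μs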